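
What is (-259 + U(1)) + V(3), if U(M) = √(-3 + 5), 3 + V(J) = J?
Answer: -259 + √2 ≈ -257.59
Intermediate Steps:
V(J) = -3 + J
U(M) = √2
(-259 + U(1)) + V(3) = (-259 + √2) + (-3 + 3) = (-259 + √2) + 0 = -259 + √2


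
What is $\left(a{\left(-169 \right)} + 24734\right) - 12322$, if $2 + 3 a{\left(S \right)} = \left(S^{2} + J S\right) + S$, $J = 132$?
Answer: $\frac{43318}{3} \approx 14439.0$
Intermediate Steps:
$a{\left(S \right)} = - \frac{2}{3} + \frac{S^{2}}{3} + \frac{133 S}{3}$ ($a{\left(S \right)} = - \frac{2}{3} + \frac{\left(S^{2} + 132 S\right) + S}{3} = - \frac{2}{3} + \frac{S^{2} + 133 S}{3} = - \frac{2}{3} + \left(\frac{S^{2}}{3} + \frac{133 S}{3}\right) = - \frac{2}{3} + \frac{S^{2}}{3} + \frac{133 S}{3}$)
$\left(a{\left(-169 \right)} + 24734\right) - 12322 = \left(\left(- \frac{2}{3} + \frac{\left(-169\right)^{2}}{3} + \frac{133}{3} \left(-169\right)\right) + 24734\right) - 12322 = \left(\left(- \frac{2}{3} + \frac{1}{3} \cdot 28561 - \frac{22477}{3}\right) + 24734\right) + \left(-14434 + 2112\right) = \left(\left(- \frac{2}{3} + \frac{28561}{3} - \frac{22477}{3}\right) + 24734\right) - 12322 = \left(\frac{6082}{3} + 24734\right) - 12322 = \frac{80284}{3} - 12322 = \frac{43318}{3}$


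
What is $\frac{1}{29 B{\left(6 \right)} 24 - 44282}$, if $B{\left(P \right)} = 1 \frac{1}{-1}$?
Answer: $- \frac{1}{44978} \approx -2.2233 \cdot 10^{-5}$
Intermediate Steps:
$B{\left(P \right)} = -1$ ($B{\left(P \right)} = 1 \left(-1\right) = -1$)
$\frac{1}{29 B{\left(6 \right)} 24 - 44282} = \frac{1}{29 \left(-1\right) 24 - 44282} = \frac{1}{\left(-29\right) 24 - 44282} = \frac{1}{-696 - 44282} = \frac{1}{-44978} = - \frac{1}{44978}$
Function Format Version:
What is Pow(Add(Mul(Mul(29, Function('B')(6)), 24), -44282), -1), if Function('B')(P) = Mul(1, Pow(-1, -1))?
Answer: Rational(-1, 44978) ≈ -2.2233e-5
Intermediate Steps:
Function('B')(P) = -1 (Function('B')(P) = Mul(1, -1) = -1)
Pow(Add(Mul(Mul(29, Function('B')(6)), 24), -44282), -1) = Pow(Add(Mul(Mul(29, -1), 24), -44282), -1) = Pow(Add(Mul(-29, 24), -44282), -1) = Pow(Add(-696, -44282), -1) = Pow(-44978, -1) = Rational(-1, 44978)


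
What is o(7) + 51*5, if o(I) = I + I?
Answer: 269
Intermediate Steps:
o(I) = 2*I
o(7) + 51*5 = 2*7 + 51*5 = 14 + 255 = 269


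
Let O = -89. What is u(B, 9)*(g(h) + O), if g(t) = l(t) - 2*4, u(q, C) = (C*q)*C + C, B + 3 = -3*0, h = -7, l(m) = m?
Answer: 24336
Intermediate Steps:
B = -3 (B = -3 - 3*0 = -3 + 0 = -3)
u(q, C) = C + q*C² (u(q, C) = q*C² + C = C + q*C²)
g(t) = -8 + t (g(t) = t - 2*4 = t - 8 = -8 + t)
u(B, 9)*(g(h) + O) = (9*(1 + 9*(-3)))*((-8 - 7) - 89) = (9*(1 - 27))*(-15 - 89) = (9*(-26))*(-104) = -234*(-104) = 24336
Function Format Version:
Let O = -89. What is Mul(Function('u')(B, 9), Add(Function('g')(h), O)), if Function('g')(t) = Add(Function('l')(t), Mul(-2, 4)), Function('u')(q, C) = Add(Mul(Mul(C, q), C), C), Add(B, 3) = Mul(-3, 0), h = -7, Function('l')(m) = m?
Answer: 24336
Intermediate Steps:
B = -3 (B = Add(-3, Mul(-3, 0)) = Add(-3, 0) = -3)
Function('u')(q, C) = Add(C, Mul(q, Pow(C, 2))) (Function('u')(q, C) = Add(Mul(q, Pow(C, 2)), C) = Add(C, Mul(q, Pow(C, 2))))
Function('g')(t) = Add(-8, t) (Function('g')(t) = Add(t, Mul(-2, 4)) = Add(t, -8) = Add(-8, t))
Mul(Function('u')(B, 9), Add(Function('g')(h), O)) = Mul(Mul(9, Add(1, Mul(9, -3))), Add(Add(-8, -7), -89)) = Mul(Mul(9, Add(1, -27)), Add(-15, -89)) = Mul(Mul(9, -26), -104) = Mul(-234, -104) = 24336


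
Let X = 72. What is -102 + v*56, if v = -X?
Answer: -4134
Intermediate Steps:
v = -72 (v = -1*72 = -72)
-102 + v*56 = -102 - 72*56 = -102 - 4032 = -4134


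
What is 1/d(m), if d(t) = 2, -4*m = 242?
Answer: ½ ≈ 0.50000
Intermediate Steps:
m = -121/2 (m = -¼*242 = -121/2 ≈ -60.500)
1/d(m) = 1/2 = ½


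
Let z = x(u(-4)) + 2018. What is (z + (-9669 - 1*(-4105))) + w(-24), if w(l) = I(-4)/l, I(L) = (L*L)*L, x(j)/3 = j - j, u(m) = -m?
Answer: -10630/3 ≈ -3543.3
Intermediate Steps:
x(j) = 0 (x(j) = 3*(j - j) = 3*0 = 0)
I(L) = L**3 (I(L) = L**2*L = L**3)
w(l) = -64/l (w(l) = (-4)**3/l = -64/l)
z = 2018 (z = 0 + 2018 = 2018)
(z + (-9669 - 1*(-4105))) + w(-24) = (2018 + (-9669 - 1*(-4105))) - 64/(-24) = (2018 + (-9669 + 4105)) - 64*(-1/24) = (2018 - 5564) + 8/3 = -3546 + 8/3 = -10630/3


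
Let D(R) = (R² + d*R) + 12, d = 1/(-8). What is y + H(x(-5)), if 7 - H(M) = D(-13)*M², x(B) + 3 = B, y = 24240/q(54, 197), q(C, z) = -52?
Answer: -157913/13 ≈ -12147.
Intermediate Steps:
d = -⅛ ≈ -0.12500
y = -6060/13 (y = 24240/(-52) = 24240*(-1/52) = -6060/13 ≈ -466.15)
x(B) = -3 + B
D(R) = 12 + R² - R/8 (D(R) = (R² - R/8) + 12 = 12 + R² - R/8)
H(M) = 7 - 1461*M²/8 (H(M) = 7 - (12 + (-13)² - ⅛*(-13))*M² = 7 - (12 + 169 + 13/8)*M² = 7 - 1461*M²/8)
y + H(x(-5)) = -6060/13 + (7 - 1461*(-3 - 5)²/8) = -6060/13 + (7 - 1461/8*(-8)²) = -6060/13 + (7 - 1461/8*64) = -6060/13 + (7 - 11688) = -6060/13 - 11681 = -157913/13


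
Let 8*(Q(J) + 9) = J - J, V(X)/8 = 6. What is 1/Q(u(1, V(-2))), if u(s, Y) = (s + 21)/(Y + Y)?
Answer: -⅑ ≈ -0.11111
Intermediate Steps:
V(X) = 48 (V(X) = 8*6 = 48)
u(s, Y) = (21 + s)/(2*Y) (u(s, Y) = (21 + s)/((2*Y)) = (21 + s)*(1/(2*Y)) = (21 + s)/(2*Y))
Q(J) = -9 (Q(J) = -9 + (J - J)/8 = -9 + (⅛)*0 = -9 + 0 = -9)
1/Q(u(1, V(-2))) = 1/(-9) = -⅑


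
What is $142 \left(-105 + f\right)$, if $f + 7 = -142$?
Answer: $-36068$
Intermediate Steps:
$f = -149$ ($f = -7 - 142 = -149$)
$142 \left(-105 + f\right) = 142 \left(-105 - 149\right) = 142 \left(-254\right) = -36068$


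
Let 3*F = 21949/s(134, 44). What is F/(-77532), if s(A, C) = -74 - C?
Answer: 21949/27446328 ≈ 0.00079971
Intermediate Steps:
F = -21949/354 (F = (21949/(-74 - 1*44))/3 = (21949/(-74 - 44))/3 = (21949/(-118))/3 = (21949*(-1/118))/3 = (⅓)*(-21949/118) = -21949/354 ≈ -62.003)
F/(-77532) = -21949/354/(-77532) = -21949/354*(-1/77532) = 21949/27446328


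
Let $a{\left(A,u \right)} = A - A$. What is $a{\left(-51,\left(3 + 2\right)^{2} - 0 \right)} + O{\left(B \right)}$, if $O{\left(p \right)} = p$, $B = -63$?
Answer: $-63$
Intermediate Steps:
$a{\left(A,u \right)} = 0$
$a{\left(-51,\left(3 + 2\right)^{2} - 0 \right)} + O{\left(B \right)} = 0 - 63 = -63$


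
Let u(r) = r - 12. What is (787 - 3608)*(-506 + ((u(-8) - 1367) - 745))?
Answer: 7441798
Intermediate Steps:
u(r) = -12 + r
(787 - 3608)*(-506 + ((u(-8) - 1367) - 745)) = (787 - 3608)*(-506 + (((-12 - 8) - 1367) - 745)) = -2821*(-506 + ((-20 - 1367) - 745)) = -2821*(-506 + (-1387 - 745)) = -2821*(-506 - 2132) = -2821*(-2638) = 7441798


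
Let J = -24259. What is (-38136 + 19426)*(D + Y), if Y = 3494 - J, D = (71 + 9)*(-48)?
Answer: -447412230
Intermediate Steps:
D = -3840 (D = 80*(-48) = -3840)
Y = 27753 (Y = 3494 - 1*(-24259) = 3494 + 24259 = 27753)
(-38136 + 19426)*(D + Y) = (-38136 + 19426)*(-3840 + 27753) = -18710*23913 = -447412230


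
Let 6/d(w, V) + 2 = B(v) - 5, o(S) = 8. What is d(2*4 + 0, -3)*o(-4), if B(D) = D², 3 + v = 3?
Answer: -48/7 ≈ -6.8571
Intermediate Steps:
v = 0 (v = -3 + 3 = 0)
d(w, V) = -6/7 (d(w, V) = 6/(-2 + (0² - 5)) = 6/(-2 + (0 - 5)) = 6/(-2 - 5) = 6/(-7) = 6*(-⅐) = -6/7)
d(2*4 + 0, -3)*o(-4) = -6/7*8 = -48/7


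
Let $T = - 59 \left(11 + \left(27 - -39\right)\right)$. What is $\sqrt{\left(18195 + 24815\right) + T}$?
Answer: $\sqrt{38467} \approx 196.13$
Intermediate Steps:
$T = -4543$ ($T = - 59 \left(11 + \left(27 + 39\right)\right) = - 59 \left(11 + 66\right) = \left(-59\right) 77 = -4543$)
$\sqrt{\left(18195 + 24815\right) + T} = \sqrt{\left(18195 + 24815\right) - 4543} = \sqrt{43010 - 4543} = \sqrt{38467}$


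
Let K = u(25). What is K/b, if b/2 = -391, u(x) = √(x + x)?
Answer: -5*√2/782 ≈ -0.0090423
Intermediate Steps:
u(x) = √2*√x (u(x) = √(2*x) = √2*√x)
b = -782 (b = 2*(-391) = -782)
K = 5*√2 (K = √2*√25 = √2*5 = 5*√2 ≈ 7.0711)
K/b = (5*√2)/(-782) = (5*√2)*(-1/782) = -5*√2/782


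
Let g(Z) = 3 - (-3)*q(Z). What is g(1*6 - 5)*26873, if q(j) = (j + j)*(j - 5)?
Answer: -564333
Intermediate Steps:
q(j) = 2*j*(-5 + j) (q(j) = (2*j)*(-5 + j) = 2*j*(-5 + j))
g(Z) = 3 + 6*Z*(-5 + Z) (g(Z) = 3 - (-3)*2*Z*(-5 + Z) = 3 - (-6)*Z*(-5 + Z) = 3 + 6*Z*(-5 + Z))
g(1*6 - 5)*26873 = (3 + 6*(1*6 - 5)*(-5 + (1*6 - 5)))*26873 = (3 + 6*(6 - 5)*(-5 + (6 - 5)))*26873 = (3 + 6*1*(-5 + 1))*26873 = (3 + 6*1*(-4))*26873 = (3 - 24)*26873 = -21*26873 = -564333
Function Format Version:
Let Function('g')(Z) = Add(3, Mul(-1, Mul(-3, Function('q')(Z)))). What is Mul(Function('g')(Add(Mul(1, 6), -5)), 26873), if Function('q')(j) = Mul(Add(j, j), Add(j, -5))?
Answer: -564333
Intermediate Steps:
Function('q')(j) = Mul(2, j, Add(-5, j)) (Function('q')(j) = Mul(Mul(2, j), Add(-5, j)) = Mul(2, j, Add(-5, j)))
Function('g')(Z) = Add(3, Mul(6, Z, Add(-5, Z))) (Function('g')(Z) = Add(3, Mul(-1, Mul(-3, Mul(2, Z, Add(-5, Z))))) = Add(3, Mul(-1, Mul(-6, Z, Add(-5, Z)))) = Add(3, Mul(6, Z, Add(-5, Z))))
Mul(Function('g')(Add(Mul(1, 6), -5)), 26873) = Mul(Add(3, Mul(6, Add(Mul(1, 6), -5), Add(-5, Add(Mul(1, 6), -5)))), 26873) = Mul(Add(3, Mul(6, Add(6, -5), Add(-5, Add(6, -5)))), 26873) = Mul(Add(3, Mul(6, 1, Add(-5, 1))), 26873) = Mul(Add(3, Mul(6, 1, -4)), 26873) = Mul(Add(3, -24), 26873) = Mul(-21, 26873) = -564333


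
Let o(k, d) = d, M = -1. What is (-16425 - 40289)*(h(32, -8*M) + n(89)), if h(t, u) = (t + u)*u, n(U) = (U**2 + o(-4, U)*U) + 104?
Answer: -922509924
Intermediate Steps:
n(U) = 104 + 2*U**2 (n(U) = (U**2 + U*U) + 104 = (U**2 + U**2) + 104 = 2*U**2 + 104 = 104 + 2*U**2)
h(t, u) = u*(t + u)
(-16425 - 40289)*(h(32, -8*M) + n(89)) = (-16425 - 40289)*((-8*(-1))*(32 - 8*(-1)) + (104 + 2*89**2)) = -56714*(8*(32 + 8) + (104 + 2*7921)) = -56714*(8*40 + (104 + 15842)) = -56714*(320 + 15946) = -56714*16266 = -922509924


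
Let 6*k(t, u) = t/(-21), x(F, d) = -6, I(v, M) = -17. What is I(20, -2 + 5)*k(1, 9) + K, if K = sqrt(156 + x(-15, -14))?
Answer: 17/126 + 5*sqrt(6) ≈ 12.382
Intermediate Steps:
K = 5*sqrt(6) (K = sqrt(156 - 6) = sqrt(150) = 5*sqrt(6) ≈ 12.247)
k(t, u) = -t/126 (k(t, u) = (t/(-21))/6 = (t*(-1/21))/6 = (-t/21)/6 = -t/126)
I(20, -2 + 5)*k(1, 9) + K = -(-17)/126 + 5*sqrt(6) = -17*(-1/126) + 5*sqrt(6) = 17/126 + 5*sqrt(6)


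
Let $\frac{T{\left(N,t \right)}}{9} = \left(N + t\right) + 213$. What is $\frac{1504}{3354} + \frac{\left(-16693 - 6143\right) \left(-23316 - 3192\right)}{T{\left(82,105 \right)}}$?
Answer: $\frac{7049668979}{41925} \approx 1.6815 \cdot 10^{5}$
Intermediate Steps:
$T{\left(N,t \right)} = 1917 + 9 N + 9 t$ ($T{\left(N,t \right)} = 9 \left(\left(N + t\right) + 213\right) = 9 \left(213 + N + t\right) = 1917 + 9 N + 9 t$)
$\frac{1504}{3354} + \frac{\left(-16693 - 6143\right) \left(-23316 - 3192\right)}{T{\left(82,105 \right)}} = \frac{1504}{3354} + \frac{\left(-16693 - 6143\right) \left(-23316 - 3192\right)}{1917 + 9 \cdot 82 + 9 \cdot 105} = 1504 \cdot \frac{1}{3354} + \frac{\left(-22836\right) \left(-26508\right)}{1917 + 738 + 945} = \frac{752}{1677} + \frac{605336688}{3600} = \frac{752}{1677} + 605336688 \cdot \frac{1}{3600} = \frac{752}{1677} + \frac{4203727}{25} = \frac{7049668979}{41925}$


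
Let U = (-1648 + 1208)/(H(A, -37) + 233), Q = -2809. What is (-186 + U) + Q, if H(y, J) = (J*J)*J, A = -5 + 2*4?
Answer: -7550373/2521 ≈ -2995.0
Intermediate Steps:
A = 3 (A = -5 + 8 = 3)
H(y, J) = J³ (H(y, J) = J²*J = J³)
U = 22/2521 (U = (-1648 + 1208)/((-37)³ + 233) = -440/(-50653 + 233) = -440/(-50420) = -440*(-1/50420) = 22/2521 ≈ 0.0087267)
(-186 + U) + Q = (-186 + 22/2521) - 2809 = -468884/2521 - 2809 = -7550373/2521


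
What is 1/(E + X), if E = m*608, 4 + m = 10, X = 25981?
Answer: 1/29629 ≈ 3.3751e-5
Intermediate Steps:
m = 6 (m = -4 + 10 = 6)
E = 3648 (E = 6*608 = 3648)
1/(E + X) = 1/(3648 + 25981) = 1/29629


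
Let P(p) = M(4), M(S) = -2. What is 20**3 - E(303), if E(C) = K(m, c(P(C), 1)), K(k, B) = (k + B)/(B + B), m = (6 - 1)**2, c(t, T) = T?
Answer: 7987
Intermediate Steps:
P(p) = -2
m = 25 (m = 5**2 = 25)
K(k, B) = (B + k)/(2*B) (K(k, B) = (B + k)/((2*B)) = (B + k)*(1/(2*B)) = (B + k)/(2*B))
E(C) = 13 (E(C) = (1/2)*(1 + 25)/1 = (1/2)*1*26 = 13)
20**3 - E(303) = 20**3 - 1*13 = 8000 - 13 = 7987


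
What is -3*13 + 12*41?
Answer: 453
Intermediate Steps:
-3*13 + 12*41 = -39 + 492 = 453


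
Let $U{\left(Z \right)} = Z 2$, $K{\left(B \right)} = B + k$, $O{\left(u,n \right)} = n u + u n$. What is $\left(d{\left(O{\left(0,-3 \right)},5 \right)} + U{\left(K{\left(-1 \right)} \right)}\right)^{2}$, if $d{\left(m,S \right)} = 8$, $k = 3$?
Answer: $144$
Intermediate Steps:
$O{\left(u,n \right)} = 2 n u$ ($O{\left(u,n \right)} = n u + n u = 2 n u$)
$K{\left(B \right)} = 3 + B$ ($K{\left(B \right)} = B + 3 = 3 + B$)
$U{\left(Z \right)} = 2 Z$
$\left(d{\left(O{\left(0,-3 \right)},5 \right)} + U{\left(K{\left(-1 \right)} \right)}\right)^{2} = \left(8 + 2 \left(3 - 1\right)\right)^{2} = \left(8 + 2 \cdot 2\right)^{2} = \left(8 + 4\right)^{2} = 12^{2} = 144$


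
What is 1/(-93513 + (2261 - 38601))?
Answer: -1/129853 ≈ -7.7010e-6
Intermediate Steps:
1/(-93513 + (2261 - 38601)) = 1/(-93513 - 36340) = 1/(-129853) = -1/129853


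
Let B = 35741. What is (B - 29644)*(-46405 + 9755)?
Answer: -223455050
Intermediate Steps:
(B - 29644)*(-46405 + 9755) = (35741 - 29644)*(-46405 + 9755) = 6097*(-36650) = -223455050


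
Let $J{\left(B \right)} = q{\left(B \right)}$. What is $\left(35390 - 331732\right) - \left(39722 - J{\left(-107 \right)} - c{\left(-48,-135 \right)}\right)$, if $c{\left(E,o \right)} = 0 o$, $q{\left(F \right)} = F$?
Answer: $-336171$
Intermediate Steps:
$c{\left(E,o \right)} = 0$
$J{\left(B \right)} = B$
$\left(35390 - 331732\right) - \left(39722 - J{\left(-107 \right)} - c{\left(-48,-135 \right)}\right) = \left(35390 - 331732\right) + \left(\left(0 - 107\right) - 39722\right) = -296342 - 39829 = -336171$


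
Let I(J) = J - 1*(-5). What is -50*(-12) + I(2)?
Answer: 607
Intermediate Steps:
I(J) = 5 + J (I(J) = J + 5 = 5 + J)
-50*(-12) + I(2) = -50*(-12) + (5 + 2) = 600 + 7 = 607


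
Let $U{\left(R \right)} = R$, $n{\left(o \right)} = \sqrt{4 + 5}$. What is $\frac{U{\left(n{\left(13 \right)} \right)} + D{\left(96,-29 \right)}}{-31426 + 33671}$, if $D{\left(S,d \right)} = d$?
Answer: $- \frac{26}{2245} \approx -0.011581$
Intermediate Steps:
$n{\left(o \right)} = 3$ ($n{\left(o \right)} = \sqrt{9} = 3$)
$\frac{U{\left(n{\left(13 \right)} \right)} + D{\left(96,-29 \right)}}{-31426 + 33671} = \frac{3 - 29}{-31426 + 33671} = - \frac{26}{2245}$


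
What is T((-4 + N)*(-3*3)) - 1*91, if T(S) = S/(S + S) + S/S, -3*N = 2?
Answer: -179/2 ≈ -89.500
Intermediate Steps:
N = -2/3 (N = -1/3*2 = -2/3 ≈ -0.66667)
T(S) = 3/2 (T(S) = S/((2*S)) + 1 = S*(1/(2*S)) + 1 = 1/2 + 1 = 3/2)
T((-4 + N)*(-3*3)) - 1*91 = 3/2 - 1*91 = 3/2 - 91 = -179/2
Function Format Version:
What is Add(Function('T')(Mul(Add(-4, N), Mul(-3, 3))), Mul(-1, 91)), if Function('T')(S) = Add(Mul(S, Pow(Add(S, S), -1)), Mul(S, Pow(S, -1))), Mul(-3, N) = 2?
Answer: Rational(-179, 2) ≈ -89.500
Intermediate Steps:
N = Rational(-2, 3) (N = Mul(Rational(-1, 3), 2) = Rational(-2, 3) ≈ -0.66667)
Function('T')(S) = Rational(3, 2) (Function('T')(S) = Add(Mul(S, Pow(Mul(2, S), -1)), 1) = Add(Mul(S, Mul(Rational(1, 2), Pow(S, -1))), 1) = Add(Rational(1, 2), 1) = Rational(3, 2))
Add(Function('T')(Mul(Add(-4, N), Mul(-3, 3))), Mul(-1, 91)) = Add(Rational(3, 2), Mul(-1, 91)) = Add(Rational(3, 2), -91) = Rational(-179, 2)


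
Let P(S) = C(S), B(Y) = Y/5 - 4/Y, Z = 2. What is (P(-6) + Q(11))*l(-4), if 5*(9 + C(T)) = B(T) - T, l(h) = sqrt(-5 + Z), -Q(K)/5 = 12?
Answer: -5093*I*sqrt(3)/75 ≈ -117.62*I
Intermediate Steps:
B(Y) = -4/Y + Y/5 (B(Y) = Y*(1/5) - 4/Y = Y/5 - 4/Y = -4/Y + Y/5)
Q(K) = -60 (Q(K) = -5*12 = -60)
l(h) = I*sqrt(3) (l(h) = sqrt(-5 + 2) = sqrt(-3) = I*sqrt(3))
C(T) = -9 - 4/(5*T) - 4*T/25 (C(T) = -9 + ((-4/T + T/5) - T)/5 = -9 + (-4/T - 4*T/5)/5 = -9 + (-4/(5*T) - 4*T/25) = -9 - 4/(5*T) - 4*T/25)
P(S) = -9 - 4/(5*S) - 4*S/25
(P(-6) + Q(11))*l(-4) = ((-9 - 4/5/(-6) - 4/25*(-6)) - 60)*(I*sqrt(3)) = ((-9 - 4/5*(-1/6) + 24/25) - 60)*(I*sqrt(3)) = ((-9 + 2/15 + 24/25) - 60)*(I*sqrt(3)) = (-593/75 - 60)*(I*sqrt(3)) = -5093*I*sqrt(3)/75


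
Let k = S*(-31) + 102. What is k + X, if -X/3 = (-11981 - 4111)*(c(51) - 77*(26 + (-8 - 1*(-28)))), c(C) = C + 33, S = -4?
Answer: -166938182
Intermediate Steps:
c(C) = 33 + C
X = -166938408 (X = -3*(-11981 - 4111)*((33 + 51) - 77*(26 + (-8 - 1*(-28)))) = -(-48276)*(84 - 77*(26 + (-8 + 28))) = -(-48276)*(84 - 77*(26 + 20)) = -(-48276)*(84 - 77*46) = -(-48276)*(84 - 3542) = -(-48276)*(-3458) = -3*55646136 = -166938408)
k = 226 (k = -4*(-31) + 102 = 124 + 102 = 226)
k + X = 226 - 166938408 = -166938182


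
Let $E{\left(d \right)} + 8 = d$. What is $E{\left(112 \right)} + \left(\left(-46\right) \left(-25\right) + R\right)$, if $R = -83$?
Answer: $1171$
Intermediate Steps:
$E{\left(d \right)} = -8 + d$
$E{\left(112 \right)} + \left(\left(-46\right) \left(-25\right) + R\right) = \left(-8 + 112\right) - -1067 = 104 + \left(1150 - 83\right) = 104 + 1067 = 1171$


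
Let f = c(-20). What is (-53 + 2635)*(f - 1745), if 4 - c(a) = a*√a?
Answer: -4495262 + 103280*I*√5 ≈ -4.4953e+6 + 2.3094e+5*I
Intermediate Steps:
c(a) = 4 - a^(3/2) (c(a) = 4 - a*√a = 4 - a^(3/2))
f = 4 + 40*I*√5 (f = 4 - (-20)^(3/2) = 4 - (-40)*I*√5 = 4 + 40*I*√5 ≈ 4.0 + 89.443*I)
(-53 + 2635)*(f - 1745) = (-53 + 2635)*((4 + 40*I*√5) - 1745) = 2582*(-1741 + 40*I*√5) = -4495262 + 103280*I*√5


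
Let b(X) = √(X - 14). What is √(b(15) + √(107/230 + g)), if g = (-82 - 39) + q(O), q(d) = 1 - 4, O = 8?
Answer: √(52900 + 690*I*√726110)/230 ≈ 2.4657 + 2.2538*I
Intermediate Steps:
b(X) = √(-14 + X)
q(d) = -3
g = -124 (g = (-82 - 39) - 3 = -121 - 3 = -124)
√(b(15) + √(107/230 + g)) = √(√(-14 + 15) + √(107/230 - 124)) = √(√1 + √(107*(1/230) - 124)) = √(1 + √(107/230 - 124)) = √(1 + √(-28413/230)) = √(1 + 3*I*√726110/230)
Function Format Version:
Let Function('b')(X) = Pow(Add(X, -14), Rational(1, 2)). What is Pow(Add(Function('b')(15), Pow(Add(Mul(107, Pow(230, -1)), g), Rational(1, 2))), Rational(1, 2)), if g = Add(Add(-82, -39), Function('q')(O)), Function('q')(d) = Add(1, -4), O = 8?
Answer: Mul(Rational(1, 230), Pow(Add(52900, Mul(690, I, Pow(726110, Rational(1, 2)))), Rational(1, 2))) ≈ Add(2.4657, Mul(2.2538, I))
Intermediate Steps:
Function('b')(X) = Pow(Add(-14, X), Rational(1, 2))
Function('q')(d) = -3
g = -124 (g = Add(Add(-82, -39), -3) = Add(-121, -3) = -124)
Pow(Add(Function('b')(15), Pow(Add(Mul(107, Pow(230, -1)), g), Rational(1, 2))), Rational(1, 2)) = Pow(Add(Pow(Add(-14, 15), Rational(1, 2)), Pow(Add(Mul(107, Pow(230, -1)), -124), Rational(1, 2))), Rational(1, 2)) = Pow(Add(Pow(1, Rational(1, 2)), Pow(Add(Mul(107, Rational(1, 230)), -124), Rational(1, 2))), Rational(1, 2)) = Pow(Add(1, Pow(Add(Rational(107, 230), -124), Rational(1, 2))), Rational(1, 2)) = Pow(Add(1, Pow(Rational(-28413, 230), Rational(1, 2))), Rational(1, 2)) = Pow(Add(1, Mul(Rational(3, 230), I, Pow(726110, Rational(1, 2)))), Rational(1, 2))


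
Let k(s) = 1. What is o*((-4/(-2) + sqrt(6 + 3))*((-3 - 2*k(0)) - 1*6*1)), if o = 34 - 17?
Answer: -935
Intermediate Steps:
o = 17
o*((-4/(-2) + sqrt(6 + 3))*((-3 - 2*k(0)) - 1*6*1)) = 17*((-4/(-2) + sqrt(6 + 3))*((-3 - 2*1) - 1*6*1)) = 17*((-4*(-1/2) + sqrt(9))*((-3 - 2) - 6*1)) = 17*((2 + 3)*(-5 - 6)) = 17*(5*(-11)) = 17*(-55) = -935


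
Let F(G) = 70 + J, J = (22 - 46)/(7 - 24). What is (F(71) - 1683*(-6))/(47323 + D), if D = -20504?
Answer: 172880/455923 ≈ 0.37919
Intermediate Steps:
J = 24/17 (J = -24/(-17) = -24*(-1/17) = 24/17 ≈ 1.4118)
F(G) = 1214/17 (F(G) = 70 + 24/17 = 1214/17)
(F(71) - 1683*(-6))/(47323 + D) = (1214/17 - 1683*(-6))/(47323 - 20504) = (1214/17 + 10098)/26819 = (172880/17)*(1/26819) = 172880/455923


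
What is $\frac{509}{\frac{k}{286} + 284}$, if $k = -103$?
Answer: $\frac{145574}{81121} \approx 1.7945$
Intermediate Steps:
$\frac{509}{\frac{k}{286} + 284} = \frac{509}{- \frac{103}{286} + 284} = \frac{509}{\frac{81121}{286}} = 509 \cdot \frac{286}{81121} = \frac{145574}{81121}$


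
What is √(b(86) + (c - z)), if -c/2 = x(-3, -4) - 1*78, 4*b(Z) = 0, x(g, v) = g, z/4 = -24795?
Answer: 3*√11038 ≈ 315.19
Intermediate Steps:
z = -99180 (z = 4*(-24795) = -99180)
b(Z) = 0 (b(Z) = (¼)*0 = 0)
c = 162 (c = -2*(-3 - 1*78) = -2*(-3 - 78) = -2*(-81) = 162)
√(b(86) + (c - z)) = √(0 + (162 - 1*(-99180))) = √(0 + (162 + 99180)) = √(0 + 99342) = √99342 = 3*√11038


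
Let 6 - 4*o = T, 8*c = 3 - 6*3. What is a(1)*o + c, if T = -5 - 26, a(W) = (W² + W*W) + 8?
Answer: 725/8 ≈ 90.625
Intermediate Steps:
c = -15/8 (c = (3 - 6*3)/8 = (3 - 18)/8 = (⅛)*(-15) = -15/8 ≈ -1.8750)
a(W) = 8 + 2*W² (a(W) = (W² + W²) + 8 = 2*W² + 8 = 8 + 2*W²)
T = -31
o = 37/4 (o = 3/2 - ¼*(-31) = 3/2 + 31/4 = 37/4 ≈ 9.2500)
a(1)*o + c = (8 + 2*1²)*(37/4) - 15/8 = (8 + 2*1)*(37/4) - 15/8 = (8 + 2)*(37/4) - 15/8 = 10*(37/4) - 15/8 = 185/2 - 15/8 = 725/8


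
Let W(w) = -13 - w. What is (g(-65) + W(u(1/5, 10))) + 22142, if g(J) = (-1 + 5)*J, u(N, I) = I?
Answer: 21859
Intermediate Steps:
g(J) = 4*J
(g(-65) + W(u(1/5, 10))) + 22142 = (4*(-65) + (-13 - 1*10)) + 22142 = (-260 + (-13 - 10)) + 22142 = (-260 - 23) + 22142 = -283 + 22142 = 21859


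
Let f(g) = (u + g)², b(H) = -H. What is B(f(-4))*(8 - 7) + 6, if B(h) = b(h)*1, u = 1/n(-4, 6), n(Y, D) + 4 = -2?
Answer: -409/36 ≈ -11.361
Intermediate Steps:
n(Y, D) = -6 (n(Y, D) = -4 - 2 = -6)
u = -⅙ (u = 1/(-6) = -⅙ ≈ -0.16667)
f(g) = (-⅙ + g)²
B(h) = -h (B(h) = -h*1 = -h)
B(f(-4))*(8 - 7) + 6 = (-(-1 + 6*(-4))²/36)*(8 - 7) + 6 = -(-1 - 24)²/36*1 + 6 = -(-25)²/36*1 + 6 = -625/36*1 + 6 = -625/36 + 6 = -409/36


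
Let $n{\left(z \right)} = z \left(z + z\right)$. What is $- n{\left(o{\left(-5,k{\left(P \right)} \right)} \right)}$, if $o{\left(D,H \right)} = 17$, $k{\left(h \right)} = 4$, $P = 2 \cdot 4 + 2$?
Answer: $-578$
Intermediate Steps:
$P = 10$ ($P = 8 + 2 = 10$)
$n{\left(z \right)} = 2 z^{2}$ ($n{\left(z \right)} = z 2 z = 2 z^{2}$)
$- n{\left(o{\left(-5,k{\left(P \right)} \right)} \right)} = - 2 \cdot 17^{2} = - 2 \cdot 289 = \left(-1\right) 578 = -578$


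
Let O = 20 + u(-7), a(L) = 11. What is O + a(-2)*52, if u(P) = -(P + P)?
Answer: 606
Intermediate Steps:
u(P) = -2*P
O = 34 (O = 20 - 2*(-7) = 20 + 14 = 34)
O + a(-2)*52 = 34 + 11*52 = 34 + 572 = 606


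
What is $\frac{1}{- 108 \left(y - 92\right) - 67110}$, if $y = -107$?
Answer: $- \frac{1}{45618} \approx -2.1921 \cdot 10^{-5}$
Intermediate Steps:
$\frac{1}{- 108 \left(y - 92\right) - 67110} = \frac{1}{- 108 \left(-107 - 92\right) - 67110} = \frac{1}{\left(-108\right) \left(-199\right) - 67110} = \frac{1}{21492 - 67110} = \frac{1}{-45618} = - \frac{1}{45618}$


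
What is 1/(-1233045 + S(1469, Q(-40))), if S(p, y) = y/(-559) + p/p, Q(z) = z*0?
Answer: -1/1233044 ≈ -8.1100e-7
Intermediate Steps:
Q(z) = 0
S(p, y) = 1 - y/559 (S(p, y) = y*(-1/559) + 1 = -y/559 + 1 = 1 - y/559)
1/(-1233045 + S(1469, Q(-40))) = 1/(-1233045 + (1 - 1/559*0)) = 1/(-1233045 + (1 + 0)) = 1/(-1233045 + 1) = 1/(-1233044) = -1/1233044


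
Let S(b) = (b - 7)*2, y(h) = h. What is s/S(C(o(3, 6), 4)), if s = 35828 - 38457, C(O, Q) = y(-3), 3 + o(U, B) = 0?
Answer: 2629/20 ≈ 131.45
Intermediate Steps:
o(U, B) = -3 (o(U, B) = -3 + 0 = -3)
C(O, Q) = -3
s = -2629
S(b) = -14 + 2*b (S(b) = (-7 + b)*2 = -14 + 2*b)
s/S(C(o(3, 6), 4)) = -2629/(-14 + 2*(-3)) = -2629/(-14 - 6) = -2629/(-20) = -2629*(-1/20) = 2629/20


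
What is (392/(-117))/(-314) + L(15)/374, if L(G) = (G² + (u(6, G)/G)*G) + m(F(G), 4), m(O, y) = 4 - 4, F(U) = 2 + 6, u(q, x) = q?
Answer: 392413/624546 ≈ 0.62832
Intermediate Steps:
F(U) = 8
m(O, y) = 0
L(G) = 6 + G² (L(G) = (G² + (6/G)*G) + 0 = (G² + 6) + 0 = (6 + G²) + 0 = 6 + G²)
(392/(-117))/(-314) + L(15)/374 = (392/(-117))/(-314) + (6 + 15²)/374 = (392*(-1/117))*(-1/314) + (6 + 225)*(1/374) = -392/117*(-1/314) + 231*(1/374) = 196/18369 + 21/34 = 392413/624546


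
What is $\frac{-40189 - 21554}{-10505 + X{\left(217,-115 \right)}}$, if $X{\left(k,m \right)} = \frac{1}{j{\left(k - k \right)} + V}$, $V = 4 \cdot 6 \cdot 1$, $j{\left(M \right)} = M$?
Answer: $\frac{1481832}{252119} \approx 5.8775$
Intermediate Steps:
$V = 24$ ($V = 24 \cdot 1 = 24$)
$X{\left(k,m \right)} = \frac{1}{24}$ ($X{\left(k,m \right)} = \frac{1}{\left(k - k\right) + 24} = \frac{1}{0 + 24} = \frac{1}{24}$)
$\frac{-40189 - 21554}{-10505 + X{\left(217,-115 \right)}} = \frac{-40189 - 21554}{-10505 + \frac{1}{24}} = - \frac{61743}{- \frac{252119}{24}} = \left(-61743\right) \left(- \frac{24}{252119}\right) = \frac{1481832}{252119}$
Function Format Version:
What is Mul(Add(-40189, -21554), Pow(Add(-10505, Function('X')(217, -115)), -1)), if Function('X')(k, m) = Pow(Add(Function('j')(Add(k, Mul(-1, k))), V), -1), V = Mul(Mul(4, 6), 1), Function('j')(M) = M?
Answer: Rational(1481832, 252119) ≈ 5.8775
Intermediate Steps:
V = 24 (V = Mul(24, 1) = 24)
Function('X')(k, m) = Rational(1, 24) (Function('X')(k, m) = Pow(Add(Add(k, Mul(-1, k)), 24), -1) = Pow(Add(0, 24), -1) = Pow(24, -1) = Rational(1, 24))
Mul(Add(-40189, -21554), Pow(Add(-10505, Function('X')(217, -115)), -1)) = Mul(Add(-40189, -21554), Pow(Add(-10505, Rational(1, 24)), -1)) = Mul(-61743, Pow(Rational(-252119, 24), -1)) = Mul(-61743, Rational(-24, 252119)) = Rational(1481832, 252119)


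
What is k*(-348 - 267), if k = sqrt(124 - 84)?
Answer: -1230*sqrt(10) ≈ -3889.6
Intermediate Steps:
k = 2*sqrt(10) (k = sqrt(40) = 2*sqrt(10) ≈ 6.3246)
k*(-348 - 267) = (2*sqrt(10))*(-348 - 267) = (2*sqrt(10))*(-615) = -1230*sqrt(10)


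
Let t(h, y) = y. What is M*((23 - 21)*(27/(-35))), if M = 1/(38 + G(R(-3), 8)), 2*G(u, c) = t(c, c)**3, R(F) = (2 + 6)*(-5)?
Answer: -9/1715 ≈ -0.0052478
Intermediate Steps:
R(F) = -40 (R(F) = 8*(-5) = -40)
G(u, c) = c**3/2
M = 1/294 (M = 1/(38 + (1/2)*8**3) = 1/(38 + (1/2)*512) = 1/(38 + 256) = 1/294 ≈ 0.0034014)
M*((23 - 21)*(27/(-35))) = ((23 - 21)*(27/(-35)))/294 = (2*(27*(-1/35)))/294 = (2*(-27/35))/294 = (1/294)*(-54/35) = -9/1715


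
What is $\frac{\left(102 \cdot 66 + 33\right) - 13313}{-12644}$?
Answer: $\frac{1637}{3161} \approx 0.51787$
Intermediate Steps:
$\frac{\left(102 \cdot 66 + 33\right) - 13313}{-12644} = \left(\left(6732 + 33\right) - 13313\right) \left(- \frac{1}{12644}\right) = \left(6765 - 13313\right) \left(- \frac{1}{12644}\right) = \left(-6548\right) \left(- \frac{1}{12644}\right) = \frac{1637}{3161}$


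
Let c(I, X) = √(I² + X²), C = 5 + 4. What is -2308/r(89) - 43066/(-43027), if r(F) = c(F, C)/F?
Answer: 43066/43027 - 102706*√8002/4001 ≈ -2295.3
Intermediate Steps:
C = 9
r(F) = √(81 + F²)/F (r(F) = √(F² + 9²)/F = √(F² + 81)/F = √(81 + F²)/F)
-2308/r(89) - 43066/(-43027) = -2308*89/√(81 + 89²) - 43066/(-43027) = -2308*89/√(81 + 7921) - 43066*(-1/43027) = -2308*89*√8002/8002 + 43066/43027 = -102706*√8002/4001 + 43066/43027 = 43066/43027 - 102706*√8002/4001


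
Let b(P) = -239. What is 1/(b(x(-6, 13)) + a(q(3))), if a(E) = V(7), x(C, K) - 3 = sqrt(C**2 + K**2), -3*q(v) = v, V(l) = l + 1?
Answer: -1/231 ≈ -0.0043290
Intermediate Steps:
V(l) = 1 + l
q(v) = -v/3
x(C, K) = 3 + sqrt(C**2 + K**2)
a(E) = 8 (a(E) = 1 + 7 = 8)
1/(b(x(-6, 13)) + a(q(3))) = 1/(-239 + 8) = 1/(-231) = -1/231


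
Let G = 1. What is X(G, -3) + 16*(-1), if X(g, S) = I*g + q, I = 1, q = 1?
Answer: -14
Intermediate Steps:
X(g, S) = 1 + g (X(g, S) = 1*g + 1 = g + 1 = 1 + g)
X(G, -3) + 16*(-1) = (1 + 1) + 16*(-1) = 2 - 16 = -14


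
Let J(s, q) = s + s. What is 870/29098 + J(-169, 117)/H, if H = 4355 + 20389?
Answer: 2923039/180000228 ≈ 0.016239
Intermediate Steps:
J(s, q) = 2*s
H = 24744
870/29098 + J(-169, 117)/H = 870/29098 + (2*(-169))/24744 = 870*(1/29098) - 338*1/24744 = 435/14549 - 169/12372 = 2923039/180000228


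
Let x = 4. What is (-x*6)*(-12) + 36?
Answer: 324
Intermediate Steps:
(-x*6)*(-12) + 36 = (-1*4*6)*(-12) + 36 = -4*6*(-12) + 36 = -24*(-12) + 36 = 288 + 36 = 324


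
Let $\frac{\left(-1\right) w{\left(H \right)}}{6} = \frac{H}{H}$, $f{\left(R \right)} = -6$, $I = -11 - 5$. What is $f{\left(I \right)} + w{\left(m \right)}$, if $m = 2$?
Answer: $-12$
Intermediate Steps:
$I = -16$
$w{\left(H \right)} = -6$ ($w{\left(H \right)} = - 6 \frac{H}{H} = \left(-6\right) 1 = -6$)
$f{\left(I \right)} + w{\left(m \right)} = -6 - 6 = -12$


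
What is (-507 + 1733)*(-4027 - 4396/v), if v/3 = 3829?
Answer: -8102554310/1641 ≈ -4.9376e+6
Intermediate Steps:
v = 11487 (v = 3*3829 = 11487)
(-507 + 1733)*(-4027 - 4396/v) = (-507 + 1733)*(-4027 - 4396/11487) = 1226*(-4027 - 4396*1/11487) = 1226*(-4027 - 628/1641) = 1226*(-6608935/1641) = -8102554310/1641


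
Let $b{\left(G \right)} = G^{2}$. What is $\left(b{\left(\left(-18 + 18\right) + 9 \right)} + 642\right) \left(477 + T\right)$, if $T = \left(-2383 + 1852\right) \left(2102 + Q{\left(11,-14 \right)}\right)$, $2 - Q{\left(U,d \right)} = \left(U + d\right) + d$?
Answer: $-813934602$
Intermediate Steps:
$Q{\left(U,d \right)} = 2 - U - 2 d$ ($Q{\left(U,d \right)} = 2 - \left(\left(U + d\right) + d\right) = 2 - \left(U + 2 d\right) = 2 - U - 2 d$)
$T = -1126251$ ($T = \left(-2383 + 1852\right) \left(2102 - -19\right) = - 531 \left(2102 + \left(2 - 11 + 28\right)\right) = - 531 \left(2102 + 19\right) = \left(-531\right) 2121 = -1126251$)
$\left(b{\left(\left(-18 + 18\right) + 9 \right)} + 642\right) \left(477 + T\right) = \left(\left(\left(-18 + 18\right) + 9\right)^{2} + 642\right) \left(477 - 1126251\right) = \left(\left(0 + 9\right)^{2} + 642\right) \left(-1125774\right) = \left(9^{2} + 642\right) \left(-1125774\right) = \left(81 + 642\right) \left(-1125774\right) = 723 \left(-1125774\right) = -813934602$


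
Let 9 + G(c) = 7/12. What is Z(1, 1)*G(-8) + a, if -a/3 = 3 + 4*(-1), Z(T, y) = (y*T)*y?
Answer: -65/12 ≈ -5.4167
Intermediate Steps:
Z(T, y) = T*y**2 (Z(T, y) = (T*y)*y = T*y**2)
a = 3 (a = -3*(3 + 4*(-1)) = -3*(3 - 4) = -3*(-1) = 3)
G(c) = -101/12 (G(c) = -9 + 7/12 = -101/12)
Z(1, 1)*G(-8) + a = (1*1**2)*(-101/12) + 3 = (1*1)*(-101/12) + 3 = 1*(-101/12) + 3 = -101/12 + 3 = -65/12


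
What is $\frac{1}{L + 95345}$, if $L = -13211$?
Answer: $\frac{1}{82134} \approx 1.2175 \cdot 10^{-5}$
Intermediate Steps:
$\frac{1}{L + 95345} = \frac{1}{-13211 + 95345} = \frac{1}{82134}$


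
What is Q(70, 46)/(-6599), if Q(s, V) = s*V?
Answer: -3220/6599 ≈ -0.48795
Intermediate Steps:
Q(s, V) = V*s
Q(70, 46)/(-6599) = (46*70)/(-6599) = 3220*(-1/6599) = -3220/6599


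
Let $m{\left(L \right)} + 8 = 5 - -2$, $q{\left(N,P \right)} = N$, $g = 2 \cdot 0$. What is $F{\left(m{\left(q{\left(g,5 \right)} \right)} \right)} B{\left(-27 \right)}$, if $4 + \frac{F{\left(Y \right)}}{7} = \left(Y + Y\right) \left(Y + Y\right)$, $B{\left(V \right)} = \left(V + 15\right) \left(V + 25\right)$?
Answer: $0$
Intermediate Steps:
$B{\left(V \right)} = \left(15 + V\right) \left(25 + V\right)$
$g = 0$
$m{\left(L \right)} = -1$ ($m{\left(L \right)} = -8 + \left(5 - -2\right) = -8 + \left(5 + 2\right) = -8 + 7 = -1$)
$F{\left(Y \right)} = -28 + 28 Y^{2}$ ($F{\left(Y \right)} = -28 + 7 \left(Y + Y\right) \left(Y + Y\right) = -28 + 7 \cdot 2 Y 2 Y = -28 + 7 \cdot 4 Y^{2} = -28 + 28 Y^{2}$)
$F{\left(m{\left(q{\left(g,5 \right)} \right)} \right)} B{\left(-27 \right)} = \left(-28 + 28 \left(-1\right)^{2}\right) \left(375 + \left(-27\right)^{2} + 40 \left(-27\right)\right) = \left(-28 + 28 \cdot 1\right) \left(375 + 729 - 1080\right) = \left(-28 + 28\right) 24 = 0 \cdot 24 = 0$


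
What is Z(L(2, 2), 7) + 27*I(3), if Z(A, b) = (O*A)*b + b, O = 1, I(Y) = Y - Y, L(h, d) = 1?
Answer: 14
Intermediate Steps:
I(Y) = 0
Z(A, b) = b + A*b (Z(A, b) = (1*A)*b + b = A*b + b = b + A*b)
Z(L(2, 2), 7) + 27*I(3) = 7*(1 + 1) + 27*0 = 7*2 + 0 = 14 + 0 = 14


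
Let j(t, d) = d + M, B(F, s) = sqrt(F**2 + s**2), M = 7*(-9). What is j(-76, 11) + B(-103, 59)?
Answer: -52 + sqrt(14090) ≈ 66.701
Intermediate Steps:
M = -63
j(t, d) = -63 + d (j(t, d) = d - 63 = -63 + d)
j(-76, 11) + B(-103, 59) = (-63 + 11) + sqrt((-103)**2 + 59**2) = -52 + sqrt(10609 + 3481) = -52 + sqrt(14090)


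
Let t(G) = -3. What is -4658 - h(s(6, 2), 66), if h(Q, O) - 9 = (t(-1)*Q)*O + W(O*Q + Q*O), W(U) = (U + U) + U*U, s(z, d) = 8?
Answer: -1120331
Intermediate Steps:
W(U) = U**2 + 2*U (W(U) = 2*U + U**2 = U**2 + 2*U)
h(Q, O) = 9 - 3*O*Q + 2*O*Q*(2 + 2*O*Q) (h(Q, O) = 9 + ((-3*Q)*O + (O*Q + Q*O)*(2 + (O*Q + Q*O))) = 9 + (-3*O*Q + (O*Q + O*Q)*(2 + (O*Q + O*Q))) = 9 + (-3*O*Q + (2*O*Q)*(2 + 2*O*Q)) = 9 + (-3*O*Q + 2*O*Q*(2 + 2*O*Q)) = 9 - 3*O*Q + 2*O*Q*(2 + 2*O*Q))
-4658 - h(s(6, 2), 66) = -4658 - (9 + 66*8 + 4*66**2*8**2) = -4658 - (9 + 528 + 4*4356*64) = -4658 - (9 + 528 + 1115136) = -4658 - 1*1115673 = -4658 - 1115673 = -1120331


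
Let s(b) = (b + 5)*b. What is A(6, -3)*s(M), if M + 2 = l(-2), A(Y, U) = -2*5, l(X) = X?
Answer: 40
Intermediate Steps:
A(Y, U) = -10
M = -4 (M = -2 - 2 = -4)
s(b) = b*(5 + b) (s(b) = (5 + b)*b = b*(5 + b))
A(6, -3)*s(M) = -(-40)*(5 - 4) = -(-40) = -10*(-4) = 40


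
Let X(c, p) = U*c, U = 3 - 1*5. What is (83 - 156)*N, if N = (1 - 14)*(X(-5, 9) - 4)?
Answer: 5694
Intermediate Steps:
U = -2 (U = 3 - 5 = -2)
X(c, p) = -2*c
N = -78 (N = (1 - 14)*(-2*(-5) - 4) = -13*(10 - 4) = -13*6 = -78)
(83 - 156)*N = (83 - 156)*(-78) = -73*(-78) = 5694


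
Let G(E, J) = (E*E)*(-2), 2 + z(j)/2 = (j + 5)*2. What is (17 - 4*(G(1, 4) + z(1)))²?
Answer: 3025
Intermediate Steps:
z(j) = 16 + 4*j (z(j) = -4 + 2*((j + 5)*2) = -4 + 2*((5 + j)*2) = -4 + 2*(10 + 2*j) = -4 + (20 + 4*j) = 16 + 4*j)
G(E, J) = -2*E² (G(E, J) = E²*(-2) = -2*E²)
(17 - 4*(G(1, 4) + z(1)))² = (17 - 4*(-2*1² + (16 + 4*1)))² = (17 - 4*(-2*1 + (16 + 4)))² = (17 - 4*(-2 + 20))² = (17 - 4*18)² = (17 - 72)² = (-55)² = 3025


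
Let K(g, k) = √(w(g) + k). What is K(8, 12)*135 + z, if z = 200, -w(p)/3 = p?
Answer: 200 + 270*I*√3 ≈ 200.0 + 467.65*I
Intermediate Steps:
w(p) = -3*p
K(g, k) = √(k - 3*g) (K(g, k) = √(-3*g + k) = √(k - 3*g))
K(8, 12)*135 + z = √(12 - 3*8)*135 + 200 = √(12 - 24)*135 + 200 = √(-12)*135 + 200 = (2*I*√3)*135 + 200 = 270*I*√3 + 200 = 200 + 270*I*√3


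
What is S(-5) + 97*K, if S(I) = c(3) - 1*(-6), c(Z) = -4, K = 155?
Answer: 15037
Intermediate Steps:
S(I) = 2 (S(I) = -4 - 1*(-6) = -4 + 6 = 2)
S(-5) + 97*K = 2 + 97*155 = 2 + 15035 = 15037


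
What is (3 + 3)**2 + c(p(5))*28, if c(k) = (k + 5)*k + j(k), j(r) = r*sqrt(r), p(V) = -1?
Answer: -76 - 28*I ≈ -76.0 - 28.0*I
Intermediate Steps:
j(r) = r**(3/2)
c(k) = k**(3/2) + k*(5 + k) (c(k) = (k + 5)*k + k**(3/2) = (5 + k)*k + k**(3/2) = k*(5 + k) + k**(3/2) = k**(3/2) + k*(5 + k))
(3 + 3)**2 + c(p(5))*28 = (3 + 3)**2 + ((-1)**2 + (-1)**(3/2) + 5*(-1))*28 = 6**2 + (1 - I - 5)*28 = 36 + (-4 - I)*28 = 36 + (-112 - 28*I) = -76 - 28*I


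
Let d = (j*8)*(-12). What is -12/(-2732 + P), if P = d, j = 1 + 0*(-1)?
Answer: 3/707 ≈ 0.0042433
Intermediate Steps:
j = 1 (j = 1 + 0 = 1)
d = -96 (d = (1*8)*(-12) = 8*(-12) = -96)
P = -96
-12/(-2732 + P) = -12/(-2732 - 96) = -12/(-2828) = -1/2828*(-12) = 3/707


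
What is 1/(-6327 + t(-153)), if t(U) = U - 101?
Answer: -1/6581 ≈ -0.00015195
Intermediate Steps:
t(U) = -101 + U
1/(-6327 + t(-153)) = 1/(-6327 + (-101 - 153)) = 1/(-6327 - 254) = 1/(-6581) = -1/6581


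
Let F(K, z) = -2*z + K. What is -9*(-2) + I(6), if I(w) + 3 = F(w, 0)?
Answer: 21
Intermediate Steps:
F(K, z) = K - 2*z
I(w) = -3 + w (I(w) = -3 + (w - 2*0) = -3 + (w + 0) = -3 + w)
-9*(-2) + I(6) = -9*(-2) + (-3 + 6) = 18 + 3 = 21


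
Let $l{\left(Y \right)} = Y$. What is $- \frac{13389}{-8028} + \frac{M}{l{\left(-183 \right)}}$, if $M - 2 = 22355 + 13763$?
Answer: $- \frac{31946797}{163236} \approx -195.71$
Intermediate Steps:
$M = 36120$ ($M = 2 + \left(22355 + 13763\right) = 2 + 36118 = 36120$)
$- \frac{13389}{-8028} + \frac{M}{l{\left(-183 \right)}} = - \frac{13389}{-8028} + \frac{36120}{-183} = \left(-13389\right) \left(- \frac{1}{8028}\right) + 36120 \left(- \frac{1}{183}\right) = \frac{4463}{2676} - \frac{12040}{61} = - \frac{31946797}{163236}$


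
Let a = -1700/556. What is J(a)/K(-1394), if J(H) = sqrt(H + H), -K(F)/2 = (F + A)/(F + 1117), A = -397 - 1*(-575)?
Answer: -1385*I*sqrt(4726)/338048 ≈ -0.28166*I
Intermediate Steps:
A = 178 (A = -397 + 575 = 178)
K(F) = -2*(178 + F)/(1117 + F) (K(F) = -2*(F + 178)/(F + 1117) = -2*(178 + F)/(1117 + F))
a = -425/139 (a = -1700*1/556 = -425/139 ≈ -3.0576)
J(H) = sqrt(2)*sqrt(H) (J(H) = sqrt(2*H) = sqrt(2)*sqrt(H))
J(a)/K(-1394) = (sqrt(2)*sqrt(-425/139))/((2*(-178 - 1*(-1394))/(1117 - 1394))) = (sqrt(2)*(5*I*sqrt(2363)/139))/((2*(-178 + 1394)/(-277))) = (5*I*sqrt(4726)/139)/((2*(-1/277)*1216)) = (5*I*sqrt(4726)/139)/(-2432/277) = (5*I*sqrt(4726)/139)*(-277/2432) = -1385*I*sqrt(4726)/338048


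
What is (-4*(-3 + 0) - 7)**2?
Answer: 25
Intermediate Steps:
(-4*(-3 + 0) - 7)**2 = (-4*(-3) - 7)**2 = (12 - 7)**2 = 5**2 = 25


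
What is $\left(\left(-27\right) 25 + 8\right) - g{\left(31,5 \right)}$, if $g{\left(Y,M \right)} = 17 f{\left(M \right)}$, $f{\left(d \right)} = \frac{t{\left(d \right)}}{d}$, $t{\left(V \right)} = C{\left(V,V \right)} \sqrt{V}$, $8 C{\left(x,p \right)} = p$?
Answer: $-667 - \frac{17 \sqrt{5}}{8} \approx -671.75$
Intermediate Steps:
$C{\left(x,p \right)} = \frac{p}{8}$
$t{\left(V \right)} = \frac{V^{\frac{3}{2}}}{8}$ ($t{\left(V \right)} = \frac{V}{8} \sqrt{V} = \frac{V^{\frac{3}{2}}}{8}$)
$f{\left(d \right)} = \frac{\sqrt{d}}{8}$ ($f{\left(d \right)} = \frac{\frac{1}{8} d^{\frac{3}{2}}}{d} = \frac{\sqrt{d}}{8}$)
$g{\left(Y,M \right)} = \frac{17 \sqrt{M}}{8}$ ($g{\left(Y,M \right)} = 17 \frac{\sqrt{M}}{8} = \frac{17 \sqrt{M}}{8}$)
$\left(\left(-27\right) 25 + 8\right) - g{\left(31,5 \right)} = \left(\left(-27\right) 25 + 8\right) - \frac{17 \sqrt{5}}{8} = \left(-675 + 8\right) - \frac{17 \sqrt{5}}{8} = -667 - \frac{17 \sqrt{5}}{8}$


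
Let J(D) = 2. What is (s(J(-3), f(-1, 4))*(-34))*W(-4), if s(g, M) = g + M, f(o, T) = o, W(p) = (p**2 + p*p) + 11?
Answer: -1462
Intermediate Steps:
W(p) = 11 + 2*p**2 (W(p) = (p**2 + p**2) + 11 = 2*p**2 + 11 = 11 + 2*p**2)
s(g, M) = M + g
(s(J(-3), f(-1, 4))*(-34))*W(-4) = ((-1 + 2)*(-34))*(11 + 2*(-4)**2) = (1*(-34))*(11 + 2*16) = -34*(11 + 32) = -34*43 = -1462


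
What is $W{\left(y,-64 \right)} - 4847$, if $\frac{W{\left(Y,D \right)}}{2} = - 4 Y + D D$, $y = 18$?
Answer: $3201$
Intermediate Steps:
$W{\left(Y,D \right)} = - 8 Y + 2 D^{2}$ ($W{\left(Y,D \right)} = 2 \left(- 4 Y + D D\right) = 2 \left(- 4 Y + D^{2}\right) = 2 \left(D^{2} - 4 Y\right) = - 8 Y + 2 D^{2}$)
$W{\left(y,-64 \right)} - 4847 = \left(\left(-8\right) 18 + 2 \left(-64\right)^{2}\right) - 4847 = \left(-144 + 2 \cdot 4096\right) - 4847 = \left(-144 + 8192\right) - 4847 = 8048 - 4847 = 3201$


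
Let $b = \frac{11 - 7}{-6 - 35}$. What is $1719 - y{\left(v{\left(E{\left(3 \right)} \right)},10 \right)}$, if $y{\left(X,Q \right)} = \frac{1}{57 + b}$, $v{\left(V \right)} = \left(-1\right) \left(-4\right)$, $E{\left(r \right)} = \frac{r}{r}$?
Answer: $\frac{4010386}{2333} \approx 1719.0$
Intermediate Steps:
$E{\left(r \right)} = 1$
$v{\left(V \right)} = 4$
$b = - \frac{4}{41}$ ($b = \frac{4}{-41} = 4 \left(- \frac{1}{41}\right) = - \frac{4}{41} \approx -0.097561$)
$y{\left(X,Q \right)} = \frac{41}{2333}$ ($y{\left(X,Q \right)} = \frac{1}{57 - \frac{4}{41}} = \frac{1}{\frac{2333}{41}} = \frac{41}{2333}$)
$1719 - y{\left(v{\left(E{\left(3 \right)} \right)},10 \right)} = 1719 - \frac{41}{2333} = \frac{4010386}{2333}$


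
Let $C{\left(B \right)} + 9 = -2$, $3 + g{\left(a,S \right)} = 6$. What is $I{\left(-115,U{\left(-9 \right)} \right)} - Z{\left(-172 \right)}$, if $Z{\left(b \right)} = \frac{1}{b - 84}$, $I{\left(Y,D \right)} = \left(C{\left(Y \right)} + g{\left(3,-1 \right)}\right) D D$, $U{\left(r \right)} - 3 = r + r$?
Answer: $- \frac{460799}{256} \approx -1800.0$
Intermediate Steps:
$U{\left(r \right)} = 3 + 2 r$ ($U{\left(r \right)} = 3 + \left(r + r\right) = 3 + 2 r$)
$g{\left(a,S \right)} = 3$ ($g{\left(a,S \right)} = -3 + 6 = 3$)
$C{\left(B \right)} = -11$ ($C{\left(B \right)} = -9 - 2 = -11$)
$I{\left(Y,D \right)} = - 8 D^{2}$ ($I{\left(Y,D \right)} = \left(-11 + 3\right) D D = - 8 D^{2}$)
$Z{\left(b \right)} = \frac{1}{-84 + b}$
$I{\left(-115,U{\left(-9 \right)} \right)} - Z{\left(-172 \right)} = - 8 \left(3 + 2 \left(-9\right)\right)^{2} - \frac{1}{-84 - 172} = - 8 \left(3 - 18\right)^{2} - \frac{1}{-256} = - 8 \left(-15\right)^{2} - - \frac{1}{256} = \left(-8\right) 225 + \frac{1}{256} = -1800 + \frac{1}{256} = - \frac{460799}{256}$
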